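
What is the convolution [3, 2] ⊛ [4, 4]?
y[0] = 3×4 = 12; y[1] = 3×4 + 2×4 = 20; y[2] = 2×4 = 8

[12, 20, 8]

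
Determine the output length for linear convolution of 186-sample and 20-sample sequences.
Linear/full convolution length: m + n - 1 = 186 + 20 - 1 = 205

205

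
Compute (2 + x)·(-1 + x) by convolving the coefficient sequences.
Ascending coefficients: a = [2, 1], b = [-1, 1]. c[0] = 2×-1 = -2; c[1] = 2×1 + 1×-1 = 1; c[2] = 1×1 = 1. Result coefficients: [-2, 1, 1] → -2 + x + x^2

-2 + x + x^2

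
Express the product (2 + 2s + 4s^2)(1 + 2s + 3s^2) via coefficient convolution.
Ascending coefficients: a = [2, 2, 4], b = [1, 2, 3]. c[0] = 2×1 = 2; c[1] = 2×2 + 2×1 = 6; c[2] = 2×3 + 2×2 + 4×1 = 14; c[3] = 2×3 + 4×2 = 14; c[4] = 4×3 = 12. Result coefficients: [2, 6, 14, 14, 12] → 2 + 6s + 14s^2 + 14s^3 + 12s^4

2 + 6s + 14s^2 + 14s^3 + 12s^4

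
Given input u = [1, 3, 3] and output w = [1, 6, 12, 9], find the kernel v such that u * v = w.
Output length 4 = len(u) + len(v) - 1 ⇒ len(v) = 2. Solve v forward using v[k] = (w[k] - Σ_{i≥1} u[i]·v[k-i]) / u[0]: v[0] = w[0] / u[0] = 1 / 1 = 1; v[1] = (w[1] - 3×1) / u[0] = (6 - 3×1) / 1 = 3. So v = [1, 3]. Forward-check [1, 3, 3] * [1, 3]: w[0] = 1×1 = 1; w[1] = 1×3 + 3×1 = 6; w[2] = 3×3 + 3×1 = 12; w[3] = 3×3 = 9 → [1, 6, 12, 9] ✓

[1, 3]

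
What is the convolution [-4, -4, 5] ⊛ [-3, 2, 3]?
y[0] = -4×-3 = 12; y[1] = -4×2 + -4×-3 = 4; y[2] = -4×3 + -4×2 + 5×-3 = -35; y[3] = -4×3 + 5×2 = -2; y[4] = 5×3 = 15

[12, 4, -35, -2, 15]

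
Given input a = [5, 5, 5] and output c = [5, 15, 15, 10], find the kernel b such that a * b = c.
Output length 4 = len(a) + len(b) - 1 ⇒ len(b) = 2. Solve b forward using b[k] = (c[k] - Σ_{i≥1} a[i]·b[k-i]) / a[0]: b[0] = c[0] / a[0] = 5 / 5 = 1; b[1] = (c[1] - 5×1) / a[0] = (15 - 5×1) / 5 = 2. So b = [1, 2]. Forward-check [5, 5, 5] * [1, 2]: c[0] = 5×1 = 5; c[1] = 5×2 + 5×1 = 15; c[2] = 5×2 + 5×1 = 15; c[3] = 5×2 = 10 → [5, 15, 15, 10] ✓

[1, 2]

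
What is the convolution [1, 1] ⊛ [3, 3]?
y[0] = 1×3 = 3; y[1] = 1×3 + 1×3 = 6; y[2] = 1×3 = 3

[3, 6, 3]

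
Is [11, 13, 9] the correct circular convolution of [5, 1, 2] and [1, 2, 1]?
Recompute circular convolution of [5, 1, 2] and [1, 2, 1]: y[0] = 5×1 + 1×1 + 2×2 = 10; y[1] = 5×2 + 1×1 + 2×1 = 13; y[2] = 5×1 + 1×2 + 2×1 = 9 → [10, 13, 9]. Compare to given [11, 13, 9]: they differ at index 0: given 11, correct 10, so answer: No

No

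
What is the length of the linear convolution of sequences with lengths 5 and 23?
Linear/full convolution length: m + n - 1 = 5 + 23 - 1 = 27

27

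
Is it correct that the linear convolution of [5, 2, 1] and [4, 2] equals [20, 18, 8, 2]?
Recompute linear convolution of [5, 2, 1] and [4, 2]: y[0] = 5×4 = 20; y[1] = 5×2 + 2×4 = 18; y[2] = 2×2 + 1×4 = 8; y[3] = 1×2 = 2 → [20, 18, 8, 2]. Given [20, 18, 8, 2] matches, so answer: Yes

Yes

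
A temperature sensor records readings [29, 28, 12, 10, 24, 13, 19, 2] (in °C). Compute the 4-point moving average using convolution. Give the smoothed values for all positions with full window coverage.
4-point moving average kernel = [1, 1, 1, 1]. Apply in 'valid' mode (full window coverage): avg[0] = (29 + 28 + 12 + 10) / 4 = 19.75; avg[1] = (28 + 12 + 10 + 24) / 4 = 18.5; avg[2] = (12 + 10 + 24 + 13) / 4 = 14.75; avg[3] = (10 + 24 + 13 + 19) / 4 = 16.5; avg[4] = (24 + 13 + 19 + 2) / 4 = 14.5. Smoothed values: [19.75, 18.5, 14.75, 16.5, 14.5]

[19.75, 18.5, 14.75, 16.5, 14.5]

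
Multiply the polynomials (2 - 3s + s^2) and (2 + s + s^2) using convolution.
Ascending coefficients: a = [2, -3, 1], b = [2, 1, 1]. c[0] = 2×2 = 4; c[1] = 2×1 + -3×2 = -4; c[2] = 2×1 + -3×1 + 1×2 = 1; c[3] = -3×1 + 1×1 = -2; c[4] = 1×1 = 1. Result coefficients: [4, -4, 1, -2, 1] → 4 - 4s + s^2 - 2s^3 + s^4

4 - 4s + s^2 - 2s^3 + s^4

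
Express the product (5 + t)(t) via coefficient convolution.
Ascending coefficients: a = [5, 1], b = [0, 1]. c[0] = 5×0 = 0; c[1] = 5×1 + 1×0 = 5; c[2] = 1×1 = 1. Result coefficients: [0, 5, 1] → 5t + t^2

5t + t^2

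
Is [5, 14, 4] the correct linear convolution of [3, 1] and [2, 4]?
Recompute linear convolution of [3, 1] and [2, 4]: y[0] = 3×2 = 6; y[1] = 3×4 + 1×2 = 14; y[2] = 1×4 = 4 → [6, 14, 4]. Compare to given [5, 14, 4]: they differ at index 0: given 5, correct 6, so answer: No

No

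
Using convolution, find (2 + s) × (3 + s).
Ascending coefficients: a = [2, 1], b = [3, 1]. c[0] = 2×3 = 6; c[1] = 2×1 + 1×3 = 5; c[2] = 1×1 = 1. Result coefficients: [6, 5, 1] → 6 + 5s + s^2

6 + 5s + s^2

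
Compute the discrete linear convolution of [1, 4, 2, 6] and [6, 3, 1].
y[0] = 1×6 = 6; y[1] = 1×3 + 4×6 = 27; y[2] = 1×1 + 4×3 + 2×6 = 25; y[3] = 4×1 + 2×3 + 6×6 = 46; y[4] = 2×1 + 6×3 = 20; y[5] = 6×1 = 6

[6, 27, 25, 46, 20, 6]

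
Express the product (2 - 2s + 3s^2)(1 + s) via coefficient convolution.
Ascending coefficients: a = [2, -2, 3], b = [1, 1]. c[0] = 2×1 = 2; c[1] = 2×1 + -2×1 = 0; c[2] = -2×1 + 3×1 = 1; c[3] = 3×1 = 3. Result coefficients: [2, 0, 1, 3] → 2 + s^2 + 3s^3

2 + s^2 + 3s^3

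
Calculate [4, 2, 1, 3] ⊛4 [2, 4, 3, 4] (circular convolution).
Use y[k] = Σ_j a[j]·b[(k-j) mod 4]. y[0] = 4×2 + 2×4 + 1×3 + 3×4 = 31; y[1] = 4×4 + 2×2 + 1×4 + 3×3 = 33; y[2] = 4×3 + 2×4 + 1×2 + 3×4 = 34; y[3] = 4×4 + 2×3 + 1×4 + 3×2 = 32. Result: [31, 33, 34, 32]

[31, 33, 34, 32]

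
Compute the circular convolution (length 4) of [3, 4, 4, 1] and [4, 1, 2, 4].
Use y[k] = Σ_j a[j]·b[(k-j) mod 4]. y[0] = 3×4 + 4×4 + 4×2 + 1×1 = 37; y[1] = 3×1 + 4×4 + 4×4 + 1×2 = 37; y[2] = 3×2 + 4×1 + 4×4 + 1×4 = 30; y[3] = 3×4 + 4×2 + 4×1 + 1×4 = 28. Result: [37, 37, 30, 28]

[37, 37, 30, 28]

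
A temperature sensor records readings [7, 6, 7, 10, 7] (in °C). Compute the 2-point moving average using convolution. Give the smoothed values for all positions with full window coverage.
2-point moving average kernel = [1, 1]. Apply in 'valid' mode (full window coverage): avg[0] = (7 + 6) / 2 = 6.5; avg[1] = (6 + 7) / 2 = 6.5; avg[2] = (7 + 10) / 2 = 8.5; avg[3] = (10 + 7) / 2 = 8.5. Smoothed values: [6.5, 6.5, 8.5, 8.5]

[6.5, 6.5, 8.5, 8.5]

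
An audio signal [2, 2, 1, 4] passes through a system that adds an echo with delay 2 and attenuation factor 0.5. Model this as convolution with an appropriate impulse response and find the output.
Direct-path + delayed-attenuated-path model → impulse response h = [1, 0, 0.5] (1 at lag 0, 0.5 at lag 2). Output y[n] = x[n] + 0.5·x[n - 2] (with x[n] = 0 outside 0..3): y[0] = 2 + 0.5×0 = 2; y[1] = 2 + 0.5×0 = 2; y[2] = 1 + 0.5×2 = 2.0; y[3] = 4 + 0.5×2 = 5.0; y[4] = 0 + 0.5×1 = 0.5; y[5] = 0 + 0.5×4 = 2.0. So y = [2, 2, 2.0, 5.0, 0.5, 2.0]

[2, 2, 2.0, 5.0, 0.5, 2.0]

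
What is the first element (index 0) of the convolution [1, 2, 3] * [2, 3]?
Use y[k] = Σ_i a[i]·b[k-i] at k=0. y[0] = 1×2 = 2

2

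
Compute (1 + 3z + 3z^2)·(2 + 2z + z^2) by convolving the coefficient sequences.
Ascending coefficients: a = [1, 3, 3], b = [2, 2, 1]. c[0] = 1×2 = 2; c[1] = 1×2 + 3×2 = 8; c[2] = 1×1 + 3×2 + 3×2 = 13; c[3] = 3×1 + 3×2 = 9; c[4] = 3×1 = 3. Result coefficients: [2, 8, 13, 9, 3] → 2 + 8z + 13z^2 + 9z^3 + 3z^4

2 + 8z + 13z^2 + 9z^3 + 3z^4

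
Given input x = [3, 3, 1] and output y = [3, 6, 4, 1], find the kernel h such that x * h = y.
Output length 4 = len(x) + len(h) - 1 ⇒ len(h) = 2. Solve h forward using h[k] = (y[k] - Σ_{i≥1} x[i]·h[k-i]) / x[0]: h[0] = y[0] / x[0] = 3 / 3 = 1; h[1] = (y[1] - 3×1) / x[0] = (6 - 3×1) / 3 = 1. So h = [1, 1]. Forward-check [3, 3, 1] * [1, 1]: y[0] = 3×1 = 3; y[1] = 3×1 + 3×1 = 6; y[2] = 3×1 + 1×1 = 4; y[3] = 1×1 = 1 → [3, 6, 4, 1] ✓

[1, 1]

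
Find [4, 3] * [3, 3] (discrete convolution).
y[0] = 4×3 = 12; y[1] = 4×3 + 3×3 = 21; y[2] = 3×3 = 9

[12, 21, 9]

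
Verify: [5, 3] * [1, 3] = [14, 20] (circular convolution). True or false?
Recompute circular convolution of [5, 3] and [1, 3]: y[0] = 5×1 + 3×3 = 14; y[1] = 5×3 + 3×1 = 18 → [14, 18]. Compare to given [14, 20]: they differ at index 1: given 20, correct 18, so answer: No

No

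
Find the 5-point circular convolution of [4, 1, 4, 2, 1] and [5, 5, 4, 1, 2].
Use y[k] = Σ_j u[j]·v[(k-j) mod 5]. y[0] = 4×5 + 1×2 + 4×1 + 2×4 + 1×5 = 39; y[1] = 4×5 + 1×5 + 4×2 + 2×1 + 1×4 = 39; y[2] = 4×4 + 1×5 + 4×5 + 2×2 + 1×1 = 46; y[3] = 4×1 + 1×4 + 4×5 + 2×5 + 1×2 = 40; y[4] = 4×2 + 1×1 + 4×4 + 2×5 + 1×5 = 40. Result: [39, 39, 46, 40, 40]

[39, 39, 46, 40, 40]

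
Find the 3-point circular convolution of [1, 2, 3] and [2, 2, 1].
Use y[k] = Σ_j x[j]·h[(k-j) mod 3]. y[0] = 1×2 + 2×1 + 3×2 = 10; y[1] = 1×2 + 2×2 + 3×1 = 9; y[2] = 1×1 + 2×2 + 3×2 = 11. Result: [10, 9, 11]

[10, 9, 11]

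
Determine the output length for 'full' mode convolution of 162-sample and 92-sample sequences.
Linear/full convolution length: m + n - 1 = 162 + 92 - 1 = 253

253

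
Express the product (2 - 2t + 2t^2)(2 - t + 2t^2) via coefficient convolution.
Ascending coefficients: a = [2, -2, 2], b = [2, -1, 2]. c[0] = 2×2 = 4; c[1] = 2×-1 + -2×2 = -6; c[2] = 2×2 + -2×-1 + 2×2 = 10; c[3] = -2×2 + 2×-1 = -6; c[4] = 2×2 = 4. Result coefficients: [4, -6, 10, -6, 4] → 4 - 6t + 10t^2 - 6t^3 + 4t^4

4 - 6t + 10t^2 - 6t^3 + 4t^4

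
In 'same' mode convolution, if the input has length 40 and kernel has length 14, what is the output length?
'Same' mode returns an output with the same length as the input: 40

40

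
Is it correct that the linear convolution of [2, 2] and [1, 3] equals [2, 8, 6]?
Recompute linear convolution of [2, 2] and [1, 3]: y[0] = 2×1 = 2; y[1] = 2×3 + 2×1 = 8; y[2] = 2×3 = 6 → [2, 8, 6]. Given [2, 8, 6] matches, so answer: Yes

Yes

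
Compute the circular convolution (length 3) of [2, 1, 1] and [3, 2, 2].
Use y[k] = Σ_j a[j]·b[(k-j) mod 3]. y[0] = 2×3 + 1×2 + 1×2 = 10; y[1] = 2×2 + 1×3 + 1×2 = 9; y[2] = 2×2 + 1×2 + 1×3 = 9. Result: [10, 9, 9]

[10, 9, 9]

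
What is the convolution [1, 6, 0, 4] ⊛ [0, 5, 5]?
y[0] = 1×0 = 0; y[1] = 1×5 + 6×0 = 5; y[2] = 1×5 + 6×5 + 0×0 = 35; y[3] = 6×5 + 0×5 + 4×0 = 30; y[4] = 0×5 + 4×5 = 20; y[5] = 4×5 = 20

[0, 5, 35, 30, 20, 20]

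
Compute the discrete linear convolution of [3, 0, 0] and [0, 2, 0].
y[0] = 3×0 = 0; y[1] = 3×2 + 0×0 = 6; y[2] = 3×0 + 0×2 + 0×0 = 0; y[3] = 0×0 + 0×2 = 0; y[4] = 0×0 = 0

[0, 6, 0, 0, 0]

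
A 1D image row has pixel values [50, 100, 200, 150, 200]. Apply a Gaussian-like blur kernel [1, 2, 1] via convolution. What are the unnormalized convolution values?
Convolve image row [50, 100, 200, 150, 200] with kernel [1, 2, 1]: y[0] = 50×1 = 50; y[1] = 50×2 + 100×1 = 200; y[2] = 50×1 + 100×2 + 200×1 = 450; y[3] = 100×1 + 200×2 + 150×1 = 650; y[4] = 200×1 + 150×2 + 200×1 = 700; y[5] = 150×1 + 200×2 = 550; y[6] = 200×1 = 200 → [50, 200, 450, 650, 700, 550, 200]. Normalization factor = sum(kernel) = 4.

[50, 200, 450, 650, 700, 550, 200]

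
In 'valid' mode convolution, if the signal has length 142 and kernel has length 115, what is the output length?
'Valid' mode counts only positions where the kernel fully overlaps the signal: m - n + 1 = 142 - 115 + 1 = 28

28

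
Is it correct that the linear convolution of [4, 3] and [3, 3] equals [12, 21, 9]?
Recompute linear convolution of [4, 3] and [3, 3]: y[0] = 4×3 = 12; y[1] = 4×3 + 3×3 = 21; y[2] = 3×3 = 9 → [12, 21, 9]. Given [12, 21, 9] matches, so answer: Yes

Yes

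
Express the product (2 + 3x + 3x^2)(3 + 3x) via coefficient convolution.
Ascending coefficients: a = [2, 3, 3], b = [3, 3]. c[0] = 2×3 = 6; c[1] = 2×3 + 3×3 = 15; c[2] = 3×3 + 3×3 = 18; c[3] = 3×3 = 9. Result coefficients: [6, 15, 18, 9] → 6 + 15x + 18x^2 + 9x^3

6 + 15x + 18x^2 + 9x^3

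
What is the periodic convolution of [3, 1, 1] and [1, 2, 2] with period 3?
Use y[k] = Σ_j a[j]·b[(k-j) mod 3]. y[0] = 3×1 + 1×2 + 1×2 = 7; y[1] = 3×2 + 1×1 + 1×2 = 9; y[2] = 3×2 + 1×2 + 1×1 = 9. Result: [7, 9, 9]

[7, 9, 9]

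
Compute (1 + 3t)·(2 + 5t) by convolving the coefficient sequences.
Ascending coefficients: a = [1, 3], b = [2, 5]. c[0] = 1×2 = 2; c[1] = 1×5 + 3×2 = 11; c[2] = 3×5 = 15. Result coefficients: [2, 11, 15] → 2 + 11t + 15t^2

2 + 11t + 15t^2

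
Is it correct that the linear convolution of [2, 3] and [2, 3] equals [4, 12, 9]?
Recompute linear convolution of [2, 3] and [2, 3]: y[0] = 2×2 = 4; y[1] = 2×3 + 3×2 = 12; y[2] = 3×3 = 9 → [4, 12, 9]. Given [4, 12, 9] matches, so answer: Yes

Yes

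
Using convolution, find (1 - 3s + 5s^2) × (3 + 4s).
Ascending coefficients: a = [1, -3, 5], b = [3, 4]. c[0] = 1×3 = 3; c[1] = 1×4 + -3×3 = -5; c[2] = -3×4 + 5×3 = 3; c[3] = 5×4 = 20. Result coefficients: [3, -5, 3, 20] → 3 - 5s + 3s^2 + 20s^3

3 - 5s + 3s^2 + 20s^3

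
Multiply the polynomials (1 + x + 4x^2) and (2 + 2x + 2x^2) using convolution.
Ascending coefficients: a = [1, 1, 4], b = [2, 2, 2]. c[0] = 1×2 = 2; c[1] = 1×2 + 1×2 = 4; c[2] = 1×2 + 1×2 + 4×2 = 12; c[3] = 1×2 + 4×2 = 10; c[4] = 4×2 = 8. Result coefficients: [2, 4, 12, 10, 8] → 2 + 4x + 12x^2 + 10x^3 + 8x^4

2 + 4x + 12x^2 + 10x^3 + 8x^4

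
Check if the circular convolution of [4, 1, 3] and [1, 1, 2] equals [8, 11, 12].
Recompute circular convolution of [4, 1, 3] and [1, 1, 2]: y[0] = 4×1 + 1×2 + 3×1 = 9; y[1] = 4×1 + 1×1 + 3×2 = 11; y[2] = 4×2 + 1×1 + 3×1 = 12 → [9, 11, 12]. Compare to given [8, 11, 12]: they differ at index 0: given 8, correct 9, so answer: No

No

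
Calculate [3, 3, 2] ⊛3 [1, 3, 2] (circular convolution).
Use y[k] = Σ_j s[j]·t[(k-j) mod 3]. y[0] = 3×1 + 3×2 + 2×3 = 15; y[1] = 3×3 + 3×1 + 2×2 = 16; y[2] = 3×2 + 3×3 + 2×1 = 17. Result: [15, 16, 17]

[15, 16, 17]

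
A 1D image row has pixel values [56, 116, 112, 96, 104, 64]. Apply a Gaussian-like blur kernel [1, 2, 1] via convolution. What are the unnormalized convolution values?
Convolve image row [56, 116, 112, 96, 104, 64] with kernel [1, 2, 1]: y[0] = 56×1 = 56; y[1] = 56×2 + 116×1 = 228; y[2] = 56×1 + 116×2 + 112×1 = 400; y[3] = 116×1 + 112×2 + 96×1 = 436; y[4] = 112×1 + 96×2 + 104×1 = 408; y[5] = 96×1 + 104×2 + 64×1 = 368; y[6] = 104×1 + 64×2 = 232; y[7] = 64×1 = 64 → [56, 228, 400, 436, 408, 368, 232, 64]. Normalization factor = sum(kernel) = 4.

[56, 228, 400, 436, 408, 368, 232, 64]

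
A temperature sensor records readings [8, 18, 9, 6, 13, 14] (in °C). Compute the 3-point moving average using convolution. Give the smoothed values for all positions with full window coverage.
3-point moving average kernel = [1, 1, 1]. Apply in 'valid' mode (full window coverage): avg[0] = (8 + 18 + 9) / 3 = 11.67; avg[1] = (18 + 9 + 6) / 3 = 11.0; avg[2] = (9 + 6 + 13) / 3 = 9.33; avg[3] = (6 + 13 + 14) / 3 = 11.0. Smoothed values: [11.67, 11.0, 9.33, 11.0]

[11.67, 11.0, 9.33, 11.0]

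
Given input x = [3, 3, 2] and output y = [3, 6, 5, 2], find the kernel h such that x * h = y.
Output length 4 = len(x) + len(h) - 1 ⇒ len(h) = 2. Solve h forward using h[k] = (y[k] - Σ_{i≥1} x[i]·h[k-i]) / x[0]: h[0] = y[0] / x[0] = 3 / 3 = 1; h[1] = (y[1] - 3×1) / x[0] = (6 - 3×1) / 3 = 1. So h = [1, 1]. Forward-check [3, 3, 2] * [1, 1]: y[0] = 3×1 = 3; y[1] = 3×1 + 3×1 = 6; y[2] = 3×1 + 2×1 = 5; y[3] = 2×1 = 2 → [3, 6, 5, 2] ✓

[1, 1]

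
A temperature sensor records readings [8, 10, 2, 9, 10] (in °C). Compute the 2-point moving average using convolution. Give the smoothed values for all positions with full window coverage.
2-point moving average kernel = [1, 1]. Apply in 'valid' mode (full window coverage): avg[0] = (8 + 10) / 2 = 9.0; avg[1] = (10 + 2) / 2 = 6.0; avg[2] = (2 + 9) / 2 = 5.5; avg[3] = (9 + 10) / 2 = 9.5. Smoothed values: [9.0, 6.0, 5.5, 9.5]

[9.0, 6.0, 5.5, 9.5]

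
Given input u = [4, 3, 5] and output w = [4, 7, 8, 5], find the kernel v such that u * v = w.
Output length 4 = len(u) + len(v) - 1 ⇒ len(v) = 2. Solve v forward using v[k] = (w[k] - Σ_{i≥1} u[i]·v[k-i]) / u[0]: v[0] = w[0] / u[0] = 4 / 4 = 1; v[1] = (w[1] - 3×1) / u[0] = (7 - 3×1) / 4 = 1. So v = [1, 1]. Forward-check [4, 3, 5] * [1, 1]: w[0] = 4×1 = 4; w[1] = 4×1 + 3×1 = 7; w[2] = 3×1 + 5×1 = 8; w[3] = 5×1 = 5 → [4, 7, 8, 5] ✓

[1, 1]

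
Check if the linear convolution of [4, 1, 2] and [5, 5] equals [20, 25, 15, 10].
Recompute linear convolution of [4, 1, 2] and [5, 5]: y[0] = 4×5 = 20; y[1] = 4×5 + 1×5 = 25; y[2] = 1×5 + 2×5 = 15; y[3] = 2×5 = 10 → [20, 25, 15, 10]. Given [20, 25, 15, 10] matches, so answer: Yes

Yes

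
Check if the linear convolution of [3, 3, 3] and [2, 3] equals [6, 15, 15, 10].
Recompute linear convolution of [3, 3, 3] and [2, 3]: y[0] = 3×2 = 6; y[1] = 3×3 + 3×2 = 15; y[2] = 3×3 + 3×2 = 15; y[3] = 3×3 = 9 → [6, 15, 15, 9]. Compare to given [6, 15, 15, 10]: they differ at index 3: given 10, correct 9, so answer: No

No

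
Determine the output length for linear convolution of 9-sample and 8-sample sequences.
Linear/full convolution length: m + n - 1 = 9 + 8 - 1 = 16

16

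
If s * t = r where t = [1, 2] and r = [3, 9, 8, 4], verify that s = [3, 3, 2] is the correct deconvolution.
Forward-compute [3, 3, 2] * [1, 2]: r[0] = 3×1 = 3; r[1] = 3×2 + 3×1 = 9; r[2] = 3×2 + 2×1 = 8; r[3] = 2×2 = 4 → [3, 9, 8, 4]. Matches given r = [3, 9, 8, 4], so verified.

Verified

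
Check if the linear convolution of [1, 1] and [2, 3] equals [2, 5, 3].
Recompute linear convolution of [1, 1] and [2, 3]: y[0] = 1×2 = 2; y[1] = 1×3 + 1×2 = 5; y[2] = 1×3 = 3 → [2, 5, 3]. Given [2, 5, 3] matches, so answer: Yes

Yes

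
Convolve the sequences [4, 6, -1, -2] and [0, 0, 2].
y[0] = 4×0 = 0; y[1] = 4×0 + 6×0 = 0; y[2] = 4×2 + 6×0 + -1×0 = 8; y[3] = 6×2 + -1×0 + -2×0 = 12; y[4] = -1×2 + -2×0 = -2; y[5] = -2×2 = -4

[0, 0, 8, 12, -2, -4]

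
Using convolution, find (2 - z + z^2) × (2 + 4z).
Ascending coefficients: a = [2, -1, 1], b = [2, 4]. c[0] = 2×2 = 4; c[1] = 2×4 + -1×2 = 6; c[2] = -1×4 + 1×2 = -2; c[3] = 1×4 = 4. Result coefficients: [4, 6, -2, 4] → 4 + 6z - 2z^2 + 4z^3

4 + 6z - 2z^2 + 4z^3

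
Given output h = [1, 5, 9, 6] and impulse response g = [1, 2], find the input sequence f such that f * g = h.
Deconvolve h=[1, 5, 9, 6] by g=[1, 2]. Since g[0]=1, solve forward: f[0] = h[0] / 1 = 1; f[1] = (h[1] - 1×2) / 1 = 3; f[2] = (h[2] - 3×2) / 1 = 3. So f = [1, 3, 3]. Check by forward convolution: h[0] = 1×1 = 1; h[1] = 1×2 + 3×1 = 5; h[2] = 3×2 + 3×1 = 9; h[3] = 3×2 = 6

[1, 3, 3]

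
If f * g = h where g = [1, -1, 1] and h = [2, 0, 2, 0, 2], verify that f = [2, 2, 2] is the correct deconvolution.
Forward-compute [2, 2, 2] * [1, -1, 1]: h[0] = 2×1 = 2; h[1] = 2×-1 + 2×1 = 0; h[2] = 2×1 + 2×-1 + 2×1 = 2; h[3] = 2×1 + 2×-1 = 0; h[4] = 2×1 = 2 → [2, 0, 2, 0, 2]. Matches given h = [2, 0, 2, 0, 2], so verified.

Verified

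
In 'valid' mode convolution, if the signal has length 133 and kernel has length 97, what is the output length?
'Valid' mode counts only positions where the kernel fully overlaps the signal: m - n + 1 = 133 - 97 + 1 = 37

37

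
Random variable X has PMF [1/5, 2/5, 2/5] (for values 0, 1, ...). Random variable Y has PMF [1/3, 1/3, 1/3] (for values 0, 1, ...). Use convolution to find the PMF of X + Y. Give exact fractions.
P(X+Y=k) = Σ_i P(X=i)·P(Y=k-i) — a convolution of [1/5, 2/5, 2/5] and [1/3, 1/3, 1/3]. P(X+Y=0) = (1/5)×(1/3) = 1/15; P(X+Y=1) = (1/5)×(1/3) + (2/5)×(1/3) = 1/15 + 2/15 = 1/5; P(X+Y=2) = (1/5)×(1/3) + (2/5)×(1/3) + (2/5)×(1/3) = 1/15 + 2/15 + 2/15 = 1/3; P(X+Y=3) = (2/5)×(1/3) + (2/5)×(1/3) = 2/15 + 2/15 = 4/15; P(X+Y=4) = (2/5)×(1/3) = 2/15. PMF: [1/15, 1/5, 1/3, 4/15, 2/15] (sums to 1 ✓)

[1/15, 1/5, 1/3, 4/15, 2/15]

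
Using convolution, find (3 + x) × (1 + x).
Ascending coefficients: a = [3, 1], b = [1, 1]. c[0] = 3×1 = 3; c[1] = 3×1 + 1×1 = 4; c[2] = 1×1 = 1. Result coefficients: [3, 4, 1] → 3 + 4x + x^2

3 + 4x + x^2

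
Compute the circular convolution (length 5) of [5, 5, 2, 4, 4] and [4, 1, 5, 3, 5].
Use y[k] = Σ_j f[j]·g[(k-j) mod 5]. y[0] = 5×4 + 5×5 + 2×3 + 4×5 + 4×1 = 75; y[1] = 5×1 + 5×4 + 2×5 + 4×3 + 4×5 = 67; y[2] = 5×5 + 5×1 + 2×4 + 4×5 + 4×3 = 70; y[3] = 5×3 + 5×5 + 2×1 + 4×4 + 4×5 = 78; y[4] = 5×5 + 5×3 + 2×5 + 4×1 + 4×4 = 70. Result: [75, 67, 70, 78, 70]

[75, 67, 70, 78, 70]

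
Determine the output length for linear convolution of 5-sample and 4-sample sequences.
Linear/full convolution length: m + n - 1 = 5 + 4 - 1 = 8

8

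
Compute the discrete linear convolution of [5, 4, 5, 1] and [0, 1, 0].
y[0] = 5×0 = 0; y[1] = 5×1 + 4×0 = 5; y[2] = 5×0 + 4×1 + 5×0 = 4; y[3] = 4×0 + 5×1 + 1×0 = 5; y[4] = 5×0 + 1×1 = 1; y[5] = 1×0 = 0

[0, 5, 4, 5, 1, 0]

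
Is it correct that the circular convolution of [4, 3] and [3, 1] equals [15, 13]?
Recompute circular convolution of [4, 3] and [3, 1]: y[0] = 4×3 + 3×1 = 15; y[1] = 4×1 + 3×3 = 13 → [15, 13]. Given [15, 13] matches, so answer: Yes

Yes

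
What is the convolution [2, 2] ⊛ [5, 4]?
y[0] = 2×5 = 10; y[1] = 2×4 + 2×5 = 18; y[2] = 2×4 = 8

[10, 18, 8]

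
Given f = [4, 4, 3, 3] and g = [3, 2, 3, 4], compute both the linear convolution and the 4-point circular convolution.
Linear: y_lin[0] = 4×3 = 12; y_lin[1] = 4×2 + 4×3 = 20; y_lin[2] = 4×3 + 4×2 + 3×3 = 29; y_lin[3] = 4×4 + 4×3 + 3×2 + 3×3 = 43; y_lin[4] = 4×4 + 3×3 + 3×2 = 31; y_lin[5] = 3×4 + 3×3 = 21; y_lin[6] = 3×4 = 12 → [12, 20, 29, 43, 31, 21, 12]. Circular (length 4): y[0] = 4×3 + 4×4 + 3×3 + 3×2 = 43; y[1] = 4×2 + 4×3 + 3×4 + 3×3 = 41; y[2] = 4×3 + 4×2 + 3×3 + 3×4 = 41; y[3] = 4×4 + 4×3 + 3×2 + 3×3 = 43 → [43, 41, 41, 43]

Linear: [12, 20, 29, 43, 31, 21, 12], Circular: [43, 41, 41, 43]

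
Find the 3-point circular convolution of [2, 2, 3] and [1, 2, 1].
Use y[k] = Σ_j a[j]·b[(k-j) mod 3]. y[0] = 2×1 + 2×1 + 3×2 = 10; y[1] = 2×2 + 2×1 + 3×1 = 9; y[2] = 2×1 + 2×2 + 3×1 = 9. Result: [10, 9, 9]

[10, 9, 9]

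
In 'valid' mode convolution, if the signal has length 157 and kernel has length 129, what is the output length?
'Valid' mode counts only positions where the kernel fully overlaps the signal: m - n + 1 = 157 - 129 + 1 = 29

29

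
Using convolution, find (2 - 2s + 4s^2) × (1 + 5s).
Ascending coefficients: a = [2, -2, 4], b = [1, 5]. c[0] = 2×1 = 2; c[1] = 2×5 + -2×1 = 8; c[2] = -2×5 + 4×1 = -6; c[3] = 4×5 = 20. Result coefficients: [2, 8, -6, 20] → 2 + 8s - 6s^2 + 20s^3

2 + 8s - 6s^2 + 20s^3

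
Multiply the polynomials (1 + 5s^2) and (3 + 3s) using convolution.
Ascending coefficients: a = [1, 0, 5], b = [3, 3]. c[0] = 1×3 = 3; c[1] = 1×3 + 0×3 = 3; c[2] = 0×3 + 5×3 = 15; c[3] = 5×3 = 15. Result coefficients: [3, 3, 15, 15] → 3 + 3s + 15s^2 + 15s^3

3 + 3s + 15s^2 + 15s^3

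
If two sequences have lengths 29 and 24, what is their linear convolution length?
Linear/full convolution length: m + n - 1 = 29 + 24 - 1 = 52

52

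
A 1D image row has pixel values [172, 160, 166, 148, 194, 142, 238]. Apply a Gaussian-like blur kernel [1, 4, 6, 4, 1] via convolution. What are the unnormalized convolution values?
Convolve image row [172, 160, 166, 148, 194, 142, 238] with kernel [1, 4, 6, 4, 1]: y[0] = 172×1 = 172; y[1] = 172×4 + 160×1 = 848; y[2] = 172×6 + 160×4 + 166×1 = 1838; y[3] = 172×4 + 160×6 + 166×4 + 148×1 = 2460; y[4] = 172×1 + 160×4 + 166×6 + 148×4 + 194×1 = 2594; y[5] = 160×1 + 166×4 + 148×6 + 194×4 + 142×1 = 2630; y[6] = 166×1 + 148×4 + 194×6 + 142×4 + 238×1 = 2728; y[7] = 148×1 + 194×4 + 142×6 + 238×4 = 2728; y[8] = 194×1 + 142×4 + 238×6 = 2190; y[9] = 142×1 + 238×4 = 1094; y[10] = 238×1 = 238 → [172, 848, 1838, 2460, 2594, 2630, 2728, 2728, 2190, 1094, 238]. Normalization factor = sum(kernel) = 16.

[172, 848, 1838, 2460, 2594, 2630, 2728, 2728, 2190, 1094, 238]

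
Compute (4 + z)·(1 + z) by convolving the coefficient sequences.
Ascending coefficients: a = [4, 1], b = [1, 1]. c[0] = 4×1 = 4; c[1] = 4×1 + 1×1 = 5; c[2] = 1×1 = 1. Result coefficients: [4, 5, 1] → 4 + 5z + z^2

4 + 5z + z^2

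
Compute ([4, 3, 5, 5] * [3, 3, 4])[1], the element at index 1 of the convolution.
Use y[k] = Σ_i a[i]·b[k-i] at k=1. y[1] = 4×3 + 3×3 = 21

21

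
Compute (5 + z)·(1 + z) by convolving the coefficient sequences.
Ascending coefficients: a = [5, 1], b = [1, 1]. c[0] = 5×1 = 5; c[1] = 5×1 + 1×1 = 6; c[2] = 1×1 = 1. Result coefficients: [5, 6, 1] → 5 + 6z + z^2

5 + 6z + z^2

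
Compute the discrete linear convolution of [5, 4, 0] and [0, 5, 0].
y[0] = 5×0 = 0; y[1] = 5×5 + 4×0 = 25; y[2] = 5×0 + 4×5 + 0×0 = 20; y[3] = 4×0 + 0×5 = 0; y[4] = 0×0 = 0

[0, 25, 20, 0, 0]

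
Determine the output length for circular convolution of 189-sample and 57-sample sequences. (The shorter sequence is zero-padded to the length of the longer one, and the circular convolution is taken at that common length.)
Circular convolution (zero-padding the shorter input) has length max(m, n) = max(189, 57) = 189

189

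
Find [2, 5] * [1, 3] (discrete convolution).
y[0] = 2×1 = 2; y[1] = 2×3 + 5×1 = 11; y[2] = 5×3 = 15

[2, 11, 15]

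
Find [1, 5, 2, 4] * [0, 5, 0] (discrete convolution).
y[0] = 1×0 = 0; y[1] = 1×5 + 5×0 = 5; y[2] = 1×0 + 5×5 + 2×0 = 25; y[3] = 5×0 + 2×5 + 4×0 = 10; y[4] = 2×0 + 4×5 = 20; y[5] = 4×0 = 0

[0, 5, 25, 10, 20, 0]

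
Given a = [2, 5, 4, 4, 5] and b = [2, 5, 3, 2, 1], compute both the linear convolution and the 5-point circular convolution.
Linear: y_lin[0] = 2×2 = 4; y_lin[1] = 2×5 + 5×2 = 20; y_lin[2] = 2×3 + 5×5 + 4×2 = 39; y_lin[3] = 2×2 + 5×3 + 4×5 + 4×2 = 47; y_lin[4] = 2×1 + 5×2 + 4×3 + 4×5 + 5×2 = 54; y_lin[5] = 5×1 + 4×2 + 4×3 + 5×5 = 50; y_lin[6] = 4×1 + 4×2 + 5×3 = 27; y_lin[7] = 4×1 + 5×2 = 14; y_lin[8] = 5×1 = 5 → [4, 20, 39, 47, 54, 50, 27, 14, 5]. Circular (length 5): y[0] = 2×2 + 5×1 + 4×2 + 4×3 + 5×5 = 54; y[1] = 2×5 + 5×2 + 4×1 + 4×2 + 5×3 = 47; y[2] = 2×3 + 5×5 + 4×2 + 4×1 + 5×2 = 53; y[3] = 2×2 + 5×3 + 4×5 + 4×2 + 5×1 = 52; y[4] = 2×1 + 5×2 + 4×3 + 4×5 + 5×2 = 54 → [54, 47, 53, 52, 54]

Linear: [4, 20, 39, 47, 54, 50, 27, 14, 5], Circular: [54, 47, 53, 52, 54]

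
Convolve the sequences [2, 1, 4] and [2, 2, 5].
y[0] = 2×2 = 4; y[1] = 2×2 + 1×2 = 6; y[2] = 2×5 + 1×2 + 4×2 = 20; y[3] = 1×5 + 4×2 = 13; y[4] = 4×5 = 20

[4, 6, 20, 13, 20]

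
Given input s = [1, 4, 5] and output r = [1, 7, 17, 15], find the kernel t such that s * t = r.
Output length 4 = len(s) + len(t) - 1 ⇒ len(t) = 2. Solve t forward using t[k] = (r[k] - Σ_{i≥1} s[i]·t[k-i]) / s[0]: t[0] = r[0] / s[0] = 1 / 1 = 1; t[1] = (r[1] - 4×1) / s[0] = (7 - 4×1) / 1 = 3. So t = [1, 3]. Forward-check [1, 4, 5] * [1, 3]: r[0] = 1×1 = 1; r[1] = 1×3 + 4×1 = 7; r[2] = 4×3 + 5×1 = 17; r[3] = 5×3 = 15 → [1, 7, 17, 15] ✓

[1, 3]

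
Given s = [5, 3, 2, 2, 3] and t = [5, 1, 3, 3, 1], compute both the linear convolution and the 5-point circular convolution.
Linear: y_lin[0] = 5×5 = 25; y_lin[1] = 5×1 + 3×5 = 20; y_lin[2] = 5×3 + 3×1 + 2×5 = 28; y_lin[3] = 5×3 + 3×3 + 2×1 + 2×5 = 36; y_lin[4] = 5×1 + 3×3 + 2×3 + 2×1 + 3×5 = 37; y_lin[5] = 3×1 + 2×3 + 2×3 + 3×1 = 18; y_lin[6] = 2×1 + 2×3 + 3×3 = 17; y_lin[7] = 2×1 + 3×3 = 11; y_lin[8] = 3×1 = 3 → [25, 20, 28, 36, 37, 18, 17, 11, 3]. Circular (length 5): y[0] = 5×5 + 3×1 + 2×3 + 2×3 + 3×1 = 43; y[1] = 5×1 + 3×5 + 2×1 + 2×3 + 3×3 = 37; y[2] = 5×3 + 3×1 + 2×5 + 2×1 + 3×3 = 39; y[3] = 5×3 + 3×3 + 2×1 + 2×5 + 3×1 = 39; y[4] = 5×1 + 3×3 + 2×3 + 2×1 + 3×5 = 37 → [43, 37, 39, 39, 37]

Linear: [25, 20, 28, 36, 37, 18, 17, 11, 3], Circular: [43, 37, 39, 39, 37]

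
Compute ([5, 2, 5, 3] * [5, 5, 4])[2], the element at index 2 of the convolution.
Use y[k] = Σ_i a[i]·b[k-i] at k=2. y[2] = 5×4 + 2×5 + 5×5 = 55

55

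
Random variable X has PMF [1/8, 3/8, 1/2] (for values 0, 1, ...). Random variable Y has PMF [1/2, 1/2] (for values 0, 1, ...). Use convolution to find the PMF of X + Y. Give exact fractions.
P(X+Y=k) = Σ_i P(X=i)·P(Y=k-i) — a convolution of [1/8, 3/8, 1/2] and [1/2, 1/2]. P(X+Y=0) = (1/8)×(1/2) = 1/16; P(X+Y=1) = (1/8)×(1/2) + (3/8)×(1/2) = 1/16 + 3/16 = 1/4; P(X+Y=2) = (3/8)×(1/2) + (1/2)×(1/2) = 3/16 + 1/4 = 7/16; P(X+Y=3) = (1/2)×(1/2) = 1/4. PMF: [1/16, 1/4, 7/16, 1/4] (sums to 1 ✓)

[1/16, 1/4, 7/16, 1/4]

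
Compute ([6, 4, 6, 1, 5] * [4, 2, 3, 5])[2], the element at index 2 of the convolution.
Use y[k] = Σ_i a[i]·b[k-i] at k=2. y[2] = 6×3 + 4×2 + 6×4 = 50

50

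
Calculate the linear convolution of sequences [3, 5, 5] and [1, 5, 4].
y[0] = 3×1 = 3; y[1] = 3×5 + 5×1 = 20; y[2] = 3×4 + 5×5 + 5×1 = 42; y[3] = 5×4 + 5×5 = 45; y[4] = 5×4 = 20

[3, 20, 42, 45, 20]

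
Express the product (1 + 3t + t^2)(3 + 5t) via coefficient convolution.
Ascending coefficients: a = [1, 3, 1], b = [3, 5]. c[0] = 1×3 = 3; c[1] = 1×5 + 3×3 = 14; c[2] = 3×5 + 1×3 = 18; c[3] = 1×5 = 5. Result coefficients: [3, 14, 18, 5] → 3 + 14t + 18t^2 + 5t^3

3 + 14t + 18t^2 + 5t^3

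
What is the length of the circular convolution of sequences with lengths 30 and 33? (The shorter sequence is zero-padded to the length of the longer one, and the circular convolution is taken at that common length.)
Circular convolution (zero-padding the shorter input) has length max(m, n) = max(30, 33) = 33

33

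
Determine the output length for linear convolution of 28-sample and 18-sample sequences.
Linear/full convolution length: m + n - 1 = 28 + 18 - 1 = 45

45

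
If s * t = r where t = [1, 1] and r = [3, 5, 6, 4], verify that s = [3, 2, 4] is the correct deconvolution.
Forward-compute [3, 2, 4] * [1, 1]: r[0] = 3×1 = 3; r[1] = 3×1 + 2×1 = 5; r[2] = 2×1 + 4×1 = 6; r[3] = 4×1 = 4 → [3, 5, 6, 4]. Matches given r = [3, 5, 6, 4], so verified.

Verified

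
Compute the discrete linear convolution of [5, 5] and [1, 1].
y[0] = 5×1 = 5; y[1] = 5×1 + 5×1 = 10; y[2] = 5×1 = 5

[5, 10, 5]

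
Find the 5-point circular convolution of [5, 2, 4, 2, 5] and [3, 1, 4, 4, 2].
Use y[k] = Σ_j s[j]·t[(k-j) mod 5]. y[0] = 5×3 + 2×2 + 4×4 + 2×4 + 5×1 = 48; y[1] = 5×1 + 2×3 + 4×2 + 2×4 + 5×4 = 47; y[2] = 5×4 + 2×1 + 4×3 + 2×2 + 5×4 = 58; y[3] = 5×4 + 2×4 + 4×1 + 2×3 + 5×2 = 48; y[4] = 5×2 + 2×4 + 4×4 + 2×1 + 5×3 = 51. Result: [48, 47, 58, 48, 51]

[48, 47, 58, 48, 51]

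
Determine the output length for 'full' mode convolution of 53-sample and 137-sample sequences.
Linear/full convolution length: m + n - 1 = 53 + 137 - 1 = 189

189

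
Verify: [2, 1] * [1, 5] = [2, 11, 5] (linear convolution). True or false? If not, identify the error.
Recompute linear convolution of [2, 1] and [1, 5]: y[0] = 2×1 = 2; y[1] = 2×5 + 1×1 = 11; y[2] = 1×5 = 5 → [2, 11, 5]. Given [2, 11, 5] matches, so answer: Yes

Yes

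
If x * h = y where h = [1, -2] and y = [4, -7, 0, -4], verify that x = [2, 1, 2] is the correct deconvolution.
Forward-compute [2, 1, 2] * [1, -2]: y[0] = 2×1 = 2; y[1] = 2×-2 + 1×1 = -3; y[2] = 1×-2 + 2×1 = 0; y[3] = 2×-2 = -4 → [2, -3, 0, -4]. Does not match given y = [4, -7, 0, -4].

Not verified. [2, 1, 2] * [1, -2] = [2, -3, 0, -4], which differs from [4, -7, 0, -4] at index 0.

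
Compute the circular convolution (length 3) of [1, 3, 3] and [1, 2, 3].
Use y[k] = Σ_j u[j]·v[(k-j) mod 3]. y[0] = 1×1 + 3×3 + 3×2 = 16; y[1] = 1×2 + 3×1 + 3×3 = 14; y[2] = 1×3 + 3×2 + 3×1 = 12. Result: [16, 14, 12]

[16, 14, 12]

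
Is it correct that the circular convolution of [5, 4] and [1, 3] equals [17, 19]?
Recompute circular convolution of [5, 4] and [1, 3]: y[0] = 5×1 + 4×3 = 17; y[1] = 5×3 + 4×1 = 19 → [17, 19]. Given [17, 19] matches, so answer: Yes

Yes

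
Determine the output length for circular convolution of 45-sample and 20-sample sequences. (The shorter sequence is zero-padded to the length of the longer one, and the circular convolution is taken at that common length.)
Circular convolution (zero-padding the shorter input) has length max(m, n) = max(45, 20) = 45

45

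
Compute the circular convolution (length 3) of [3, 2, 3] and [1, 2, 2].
Use y[k] = Σ_j f[j]·g[(k-j) mod 3]. y[0] = 3×1 + 2×2 + 3×2 = 13; y[1] = 3×2 + 2×1 + 3×2 = 14; y[2] = 3×2 + 2×2 + 3×1 = 13. Result: [13, 14, 13]

[13, 14, 13]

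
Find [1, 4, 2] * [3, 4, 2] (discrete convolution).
y[0] = 1×3 = 3; y[1] = 1×4 + 4×3 = 16; y[2] = 1×2 + 4×4 + 2×3 = 24; y[3] = 4×2 + 2×4 = 16; y[4] = 2×2 = 4

[3, 16, 24, 16, 4]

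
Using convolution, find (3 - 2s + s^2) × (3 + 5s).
Ascending coefficients: a = [3, -2, 1], b = [3, 5]. c[0] = 3×3 = 9; c[1] = 3×5 + -2×3 = 9; c[2] = -2×5 + 1×3 = -7; c[3] = 1×5 = 5. Result coefficients: [9, 9, -7, 5] → 9 + 9s - 7s^2 + 5s^3

9 + 9s - 7s^2 + 5s^3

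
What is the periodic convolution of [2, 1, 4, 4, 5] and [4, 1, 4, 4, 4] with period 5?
Use y[k] = Σ_j s[j]·t[(k-j) mod 5]. y[0] = 2×4 + 1×4 + 4×4 + 4×4 + 5×1 = 49; y[1] = 2×1 + 1×4 + 4×4 + 4×4 + 5×4 = 58; y[2] = 2×4 + 1×1 + 4×4 + 4×4 + 5×4 = 61; y[3] = 2×4 + 1×4 + 4×1 + 4×4 + 5×4 = 52; y[4] = 2×4 + 1×4 + 4×4 + 4×1 + 5×4 = 52. Result: [49, 58, 61, 52, 52]

[49, 58, 61, 52, 52]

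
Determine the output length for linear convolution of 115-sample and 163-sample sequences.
Linear/full convolution length: m + n - 1 = 115 + 163 - 1 = 277

277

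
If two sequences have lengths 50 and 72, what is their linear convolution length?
Linear/full convolution length: m + n - 1 = 50 + 72 - 1 = 121

121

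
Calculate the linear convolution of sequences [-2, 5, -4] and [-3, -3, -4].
y[0] = -2×-3 = 6; y[1] = -2×-3 + 5×-3 = -9; y[2] = -2×-4 + 5×-3 + -4×-3 = 5; y[3] = 5×-4 + -4×-3 = -8; y[4] = -4×-4 = 16

[6, -9, 5, -8, 16]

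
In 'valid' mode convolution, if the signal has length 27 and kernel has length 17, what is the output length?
'Valid' mode counts only positions where the kernel fully overlaps the signal: m - n + 1 = 27 - 17 + 1 = 11

11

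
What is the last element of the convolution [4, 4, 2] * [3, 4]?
Use y[k] = Σ_i a[i]·b[k-i] at k=3. y[3] = 2×4 = 8

8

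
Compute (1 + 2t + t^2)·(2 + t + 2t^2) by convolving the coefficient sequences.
Ascending coefficients: a = [1, 2, 1], b = [2, 1, 2]. c[0] = 1×2 = 2; c[1] = 1×1 + 2×2 = 5; c[2] = 1×2 + 2×1 + 1×2 = 6; c[3] = 2×2 + 1×1 = 5; c[4] = 1×2 = 2. Result coefficients: [2, 5, 6, 5, 2] → 2 + 5t + 6t^2 + 5t^3 + 2t^4

2 + 5t + 6t^2 + 5t^3 + 2t^4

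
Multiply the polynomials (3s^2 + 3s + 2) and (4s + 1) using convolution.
Ascending coefficients: a = [2, 3, 3], b = [1, 4]. c[0] = 2×1 = 2; c[1] = 2×4 + 3×1 = 11; c[2] = 3×4 + 3×1 = 15; c[3] = 3×4 = 12. Result coefficients: [2, 11, 15, 12] → 12s^3 + 15s^2 + 11s + 2

12s^3 + 15s^2 + 11s + 2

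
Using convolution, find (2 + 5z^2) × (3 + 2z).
Ascending coefficients: a = [2, 0, 5], b = [3, 2]. c[0] = 2×3 = 6; c[1] = 2×2 + 0×3 = 4; c[2] = 0×2 + 5×3 = 15; c[3] = 5×2 = 10. Result coefficients: [6, 4, 15, 10] → 6 + 4z + 15z^2 + 10z^3

6 + 4z + 15z^2 + 10z^3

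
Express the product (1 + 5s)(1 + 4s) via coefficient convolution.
Ascending coefficients: a = [1, 5], b = [1, 4]. c[0] = 1×1 = 1; c[1] = 1×4 + 5×1 = 9; c[2] = 5×4 = 20. Result coefficients: [1, 9, 20] → 1 + 9s + 20s^2

1 + 9s + 20s^2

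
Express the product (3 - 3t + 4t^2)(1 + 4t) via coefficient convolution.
Ascending coefficients: a = [3, -3, 4], b = [1, 4]. c[0] = 3×1 = 3; c[1] = 3×4 + -3×1 = 9; c[2] = -3×4 + 4×1 = -8; c[3] = 4×4 = 16. Result coefficients: [3, 9, -8, 16] → 3 + 9t - 8t^2 + 16t^3

3 + 9t - 8t^2 + 16t^3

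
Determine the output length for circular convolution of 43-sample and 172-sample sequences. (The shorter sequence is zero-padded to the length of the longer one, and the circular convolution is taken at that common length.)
Circular convolution (zero-padding the shorter input) has length max(m, n) = max(43, 172) = 172

172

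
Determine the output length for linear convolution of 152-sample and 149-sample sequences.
Linear/full convolution length: m + n - 1 = 152 + 149 - 1 = 300

300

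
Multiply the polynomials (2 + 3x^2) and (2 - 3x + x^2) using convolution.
Ascending coefficients: a = [2, 0, 3], b = [2, -3, 1]. c[0] = 2×2 = 4; c[1] = 2×-3 + 0×2 = -6; c[2] = 2×1 + 0×-3 + 3×2 = 8; c[3] = 0×1 + 3×-3 = -9; c[4] = 3×1 = 3. Result coefficients: [4, -6, 8, -9, 3] → 4 - 6x + 8x^2 - 9x^3 + 3x^4

4 - 6x + 8x^2 - 9x^3 + 3x^4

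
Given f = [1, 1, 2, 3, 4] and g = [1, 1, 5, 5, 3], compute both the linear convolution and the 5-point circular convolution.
Linear: y_lin[0] = 1×1 = 1; y_lin[1] = 1×1 + 1×1 = 2; y_lin[2] = 1×5 + 1×1 + 2×1 = 8; y_lin[3] = 1×5 + 1×5 + 2×1 + 3×1 = 15; y_lin[4] = 1×3 + 1×5 + 2×5 + 3×1 + 4×1 = 25; y_lin[5] = 1×3 + 2×5 + 3×5 + 4×1 = 32; y_lin[6] = 2×3 + 3×5 + 4×5 = 41; y_lin[7] = 3×3 + 4×5 = 29; y_lin[8] = 4×3 = 12 → [1, 2, 8, 15, 25, 32, 41, 29, 12]. Circular (length 5): y[0] = 1×1 + 1×3 + 2×5 + 3×5 + 4×1 = 33; y[1] = 1×1 + 1×1 + 2×3 + 3×5 + 4×5 = 43; y[2] = 1×5 + 1×1 + 2×1 + 3×3 + 4×5 = 37; y[3] = 1×5 + 1×5 + 2×1 + 3×1 + 4×3 = 27; y[4] = 1×3 + 1×5 + 2×5 + 3×1 + 4×1 = 25 → [33, 43, 37, 27, 25]

Linear: [1, 2, 8, 15, 25, 32, 41, 29, 12], Circular: [33, 43, 37, 27, 25]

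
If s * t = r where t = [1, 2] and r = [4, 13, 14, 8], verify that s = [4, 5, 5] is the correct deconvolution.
Forward-compute [4, 5, 5] * [1, 2]: r[0] = 4×1 = 4; r[1] = 4×2 + 5×1 = 13; r[2] = 5×2 + 5×1 = 15; r[3] = 5×2 = 10 → [4, 13, 15, 10]. Does not match given r = [4, 13, 14, 8].

Not verified. [4, 5, 5] * [1, 2] = [4, 13, 15, 10], which differs from [4, 13, 14, 8] at index 2.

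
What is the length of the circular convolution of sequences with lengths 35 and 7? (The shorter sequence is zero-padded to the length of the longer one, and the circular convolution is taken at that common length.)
Circular convolution (zero-padding the shorter input) has length max(m, n) = max(35, 7) = 35

35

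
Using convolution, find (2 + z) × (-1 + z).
Ascending coefficients: a = [2, 1], b = [-1, 1]. c[0] = 2×-1 = -2; c[1] = 2×1 + 1×-1 = 1; c[2] = 1×1 = 1. Result coefficients: [-2, 1, 1] → -2 + z + z^2

-2 + z + z^2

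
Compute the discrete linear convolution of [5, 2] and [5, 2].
y[0] = 5×5 = 25; y[1] = 5×2 + 2×5 = 20; y[2] = 2×2 = 4

[25, 20, 4]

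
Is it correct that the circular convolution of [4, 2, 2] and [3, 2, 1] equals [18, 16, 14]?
Recompute circular convolution of [4, 2, 2] and [3, 2, 1]: y[0] = 4×3 + 2×1 + 2×2 = 18; y[1] = 4×2 + 2×3 + 2×1 = 16; y[2] = 4×1 + 2×2 + 2×3 = 14 → [18, 16, 14]. Given [18, 16, 14] matches, so answer: Yes

Yes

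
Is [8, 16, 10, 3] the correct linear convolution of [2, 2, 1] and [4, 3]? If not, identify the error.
Recompute linear convolution of [2, 2, 1] and [4, 3]: y[0] = 2×4 = 8; y[1] = 2×3 + 2×4 = 14; y[2] = 2×3 + 1×4 = 10; y[3] = 1×3 = 3 → [8, 14, 10, 3]. Compare to given [8, 16, 10, 3]: they differ at index 1: given 16, correct 14, so answer: No

No. Error at index 1: given 16, correct 14.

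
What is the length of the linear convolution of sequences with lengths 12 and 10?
Linear/full convolution length: m + n - 1 = 12 + 10 - 1 = 21

21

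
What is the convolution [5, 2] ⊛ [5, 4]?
y[0] = 5×5 = 25; y[1] = 5×4 + 2×5 = 30; y[2] = 2×4 = 8

[25, 30, 8]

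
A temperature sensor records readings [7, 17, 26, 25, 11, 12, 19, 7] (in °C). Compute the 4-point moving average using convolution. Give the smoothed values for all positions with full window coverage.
4-point moving average kernel = [1, 1, 1, 1]. Apply in 'valid' mode (full window coverage): avg[0] = (7 + 17 + 26 + 25) / 4 = 18.75; avg[1] = (17 + 26 + 25 + 11) / 4 = 19.75; avg[2] = (26 + 25 + 11 + 12) / 4 = 18.5; avg[3] = (25 + 11 + 12 + 19) / 4 = 16.75; avg[4] = (11 + 12 + 19 + 7) / 4 = 12.25. Smoothed values: [18.75, 19.75, 18.5, 16.75, 12.25]

[18.75, 19.75, 18.5, 16.75, 12.25]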